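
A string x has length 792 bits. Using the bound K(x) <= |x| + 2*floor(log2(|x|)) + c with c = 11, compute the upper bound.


floor(log2(792)) = 9
2 * 9 = 18
K(x) <= 792 + 18 + 11 = 821

821


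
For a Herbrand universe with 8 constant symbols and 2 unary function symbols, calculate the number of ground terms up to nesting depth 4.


Herbrand terms by depth:
Depth 0: 8 constants
Depth 1: 16 new terms (running total: 24)
Depth 2: 32 new terms (running total: 56)
Depth 3: 64 new terms (running total: 120)
Depth 4: 128 new terms (running total: 248)
Total distinct ground terms = 248

248


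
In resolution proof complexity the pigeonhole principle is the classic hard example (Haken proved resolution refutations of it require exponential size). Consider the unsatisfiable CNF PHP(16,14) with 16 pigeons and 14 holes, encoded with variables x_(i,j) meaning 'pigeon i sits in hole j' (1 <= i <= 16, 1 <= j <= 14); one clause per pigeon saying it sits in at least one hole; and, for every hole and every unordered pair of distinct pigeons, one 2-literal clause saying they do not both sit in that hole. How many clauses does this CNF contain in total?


PHP(16,14): 16 pigeons, 14 holes, 16*14 = 224 variables.
- pigeon clauses: one per pigeon -> 16 clauses
- hole clauses: 14 holes * C(16,2) = 14 * 120 -> 1680 clauses
Total clauses = 16 + 1680 = 1696

1696


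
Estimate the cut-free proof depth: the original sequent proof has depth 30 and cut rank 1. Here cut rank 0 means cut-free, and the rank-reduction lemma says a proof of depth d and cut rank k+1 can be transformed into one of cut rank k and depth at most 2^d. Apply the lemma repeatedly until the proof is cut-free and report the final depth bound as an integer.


Each rank reduction sends depth d to at most 2^d; cut rank r needs r reductions.
2_0(30) = 30
2_1(30) = 2^30 = 1073741824
Cut-free depth bound = 1073741824

1073741824


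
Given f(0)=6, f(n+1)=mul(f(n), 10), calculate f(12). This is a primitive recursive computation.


f(0) = 6
f(1) = mul(f(0), 10) = mul(6, 10) = 60
f(2) = mul(f(1), 10) = mul(60, 10) = 600
f(3) = mul(f(2), 10) = mul(600, 10) = 6000
f(4) = mul(f(3), 10) = mul(6000, 10) = 60000
f(5) = mul(f(4), 10) = mul(60000, 10) = 600000
f(6) = mul(f(5), 10) = mul(600000, 10) = 6000000
f(7) = mul(f(6), 10) = mul(6000000, 10) = 60000000
f(8) = mul(f(7), 10) = mul(60000000, 10) = 600000000
f(9) = mul(f(8), 10) = mul(600000000, 10) = 6000000000
f(10) = mul(f(9), 10) = mul(6000000000, 10) = 60000000000
f(11) = mul(f(10), 10) = mul(60000000000, 10) = 600000000000
f(12) = mul(f(11), 10) = mul(600000000000, 10) = 6000000000000


6000000000000


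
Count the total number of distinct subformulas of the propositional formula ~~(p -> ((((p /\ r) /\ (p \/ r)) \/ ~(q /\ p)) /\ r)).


Formula: ~~(p -> ((((p /\ r) /\ (p \/ r)) \/ ~(q /\ p)) /\ r))
Subformulas found:
  1. q
  2. r
  3. p
  4. (p /\ r)
  5. (q /\ p)
  6. (p \/ r)
  7. ~(q /\ p)
  8. ((p /\ r) /\ (p \/ r))
  9. (((p /\ r) /\ (p \/ r)) \/ ~(q /\ p))
  10. ((((p /\ r) /\ (p \/ r)) \/ ~(q /\ p)) /\ r)
  11. (p -> ((((p /\ r) /\ (p \/ r)) \/ ~(q /\ p)) /\ r))
  12. ~(p -> ((((p /\ r) /\ (p \/ r)) \/ ~(q /\ p)) /\ r))
  13. ~~(p -> ((((p /\ r) /\ (p \/ r)) \/ ~(q /\ p)) /\ r))
Total distinct subformulas = 13

13


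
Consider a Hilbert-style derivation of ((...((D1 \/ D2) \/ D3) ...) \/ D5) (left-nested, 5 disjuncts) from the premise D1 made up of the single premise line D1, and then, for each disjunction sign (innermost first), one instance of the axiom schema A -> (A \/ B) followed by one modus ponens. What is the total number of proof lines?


Building the left-nested 5-ary disjunction from D1:
- 1 premise line (D1)
- 5 disjuncts means 4 disjunction signs; each needs 1 axiom instance + 1 MP = 2 lines: 2 * 4 = 8
Total = 1 + 8 = 9 lines.

9


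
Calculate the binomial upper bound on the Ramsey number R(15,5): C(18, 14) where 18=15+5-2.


R(15,5) <= C(15+5-2, 15-1) = C(18, 14)
C(18, 14) = 18! / (14! * 4!)
= 3060

3060


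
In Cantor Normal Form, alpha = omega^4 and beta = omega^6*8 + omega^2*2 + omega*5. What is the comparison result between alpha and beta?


Compare term by term from highest exponent:
alpha = omega^4
beta = omega^6*8 + omega^2*2 + omega*5
Term 1: alpha has omega^4*1, beta has omega^6*8
Term 2: alpha has omega^0*0, beta has omega^2*2
Term 3: alpha has omega^0*0, beta has omega^1*5
Result: alpha < beta

alpha < beta


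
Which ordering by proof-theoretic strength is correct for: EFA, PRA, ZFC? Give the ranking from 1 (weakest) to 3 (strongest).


Ordering by consistency strength:
1. EFA
2. PRA
3. ZFC


EFA=1, PRA=2, ZFC=3


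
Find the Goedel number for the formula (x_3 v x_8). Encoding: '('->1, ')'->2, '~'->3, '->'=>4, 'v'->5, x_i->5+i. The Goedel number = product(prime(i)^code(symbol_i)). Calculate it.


Formula: (x_3 v x_8)
Symbol codes: [1, 8, 5, 13, 2]
Primes: [2, 3, 5, 7, 11]
p_1^1 = 2^1 = 2
p_2^8 = 3^8 = 6561
p_3^5 = 5^5 = 3125
p_4^13 = 7^13 = 96889010407
p_5^2 = 11^2 = 121
Product = 480739652943247293750

480739652943247293750


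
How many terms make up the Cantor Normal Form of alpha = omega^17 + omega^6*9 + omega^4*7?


CNF: omega^17 + omega^6*9 + omega^4*7
Count the summands separated by '+':
  term 1: omega^17
  term 2: omega^6*9
  term 3: omega^4*7
Total terms = 3

3


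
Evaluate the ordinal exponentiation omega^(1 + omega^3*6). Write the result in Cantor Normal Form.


omega^(1 + omega^3*6):
In ordinal addition a term is absorbed by a following term of strictly larger exponent: 0 < 3, so 1 + omega^3*6 = omega^3*6.
omega raised to a CNF ordinal is a single CNF term: Result = omega^(omega^3*6)

omega^(omega^3*6)


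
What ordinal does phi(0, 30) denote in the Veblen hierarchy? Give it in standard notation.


phi(0, 30):
phi(0, beta) = omega^beta by definition.
phi(0, 30) = omega^30

omega^30


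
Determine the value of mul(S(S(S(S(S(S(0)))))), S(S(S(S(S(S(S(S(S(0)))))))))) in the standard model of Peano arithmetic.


mul(S^6(0), S^9(0)):
S^6(0) = 6
S^9(0) = 9
6 * 9 = 54

54


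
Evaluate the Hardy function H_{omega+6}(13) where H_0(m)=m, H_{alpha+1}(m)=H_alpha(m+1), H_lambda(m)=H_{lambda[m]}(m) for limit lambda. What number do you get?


H_{omega+6}(13):
Unwind the 6 successor steps: H_{omega+6}(13) = H_omega(13+6) = H_omega(19).
H_omega(m) = H_m(m) = m + m = 2m.
Result = 2 * 19 = 38

38


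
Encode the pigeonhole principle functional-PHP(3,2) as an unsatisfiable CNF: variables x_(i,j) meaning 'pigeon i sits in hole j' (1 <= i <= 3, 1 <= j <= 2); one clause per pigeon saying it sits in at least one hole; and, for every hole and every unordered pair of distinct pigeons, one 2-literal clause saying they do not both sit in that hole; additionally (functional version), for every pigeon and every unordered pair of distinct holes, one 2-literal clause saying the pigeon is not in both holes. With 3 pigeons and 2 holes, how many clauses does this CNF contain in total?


functional-PHP(3,2): 3 pigeons, 2 holes, 3*2 = 6 variables.
- pigeon clauses: one per pigeon -> 3 clauses
- hole clauses: 2 holes * C(3,2) = 2 * 3 -> 6 clauses
- functional clauses: 3 pigeons * C(2,2) = 3 * 1 -> 3 clauses
Total clauses = 3 + 6 + 3 = 12

12


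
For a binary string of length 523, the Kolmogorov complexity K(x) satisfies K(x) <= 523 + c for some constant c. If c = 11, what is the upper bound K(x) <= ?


K(x) <= |x| + c = 523 + 11 = 534

534


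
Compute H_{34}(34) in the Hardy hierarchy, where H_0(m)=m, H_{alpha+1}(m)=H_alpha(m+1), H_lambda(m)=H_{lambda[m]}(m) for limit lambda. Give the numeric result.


H_34(34):
For finite ordinals k, H_k(n) = n + k (each successor step adds 1).
H_34(34) = 34 + 34 = 68

68


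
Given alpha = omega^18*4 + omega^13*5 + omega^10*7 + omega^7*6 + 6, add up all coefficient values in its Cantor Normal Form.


CNF: omega^18*4 + omega^13*5 + omega^10*7 + omega^7*6 + 6
Coefficients: 4 + 5 + 7 + 6 + 6 = 28

28


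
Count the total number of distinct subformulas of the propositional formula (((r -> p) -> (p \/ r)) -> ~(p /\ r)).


Formula: (((r -> p) -> (p \/ r)) -> ~(p /\ r))
Subformulas found:
  1. r
  2. p
  3. (p /\ r)
  4. (r -> p)
  5. (p \/ r)
  6. ~(p /\ r)
  7. ((r -> p) -> (p \/ r))
  8. (((r -> p) -> (p \/ r)) -> ~(p /\ r))
Total distinct subformulas = 8

8


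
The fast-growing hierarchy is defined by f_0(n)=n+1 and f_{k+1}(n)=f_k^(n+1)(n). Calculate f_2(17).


f_2(17) = f_1^18(17)
f_1(m) = 2m + 1.
Iterating: f_1^k(n) = 2^k*(n+1) - 1.
f_2(17) = 2^18*(17+1) - 1 = 262144*18 - 1 = 4718591

4718591


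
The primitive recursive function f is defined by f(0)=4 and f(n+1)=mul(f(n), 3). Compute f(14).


f(0) = 4
f(1) = mul(f(0), 3) = mul(4, 3) = 12
f(2) = mul(f(1), 3) = mul(12, 3) = 36
f(3) = mul(f(2), 3) = mul(36, 3) = 108
f(4) = mul(f(3), 3) = mul(108, 3) = 324
f(5) = mul(f(4), 3) = mul(324, 3) = 972
f(6) = mul(f(5), 3) = mul(972, 3) = 2916
f(7) = mul(f(6), 3) = mul(2916, 3) = 8748
f(8) = mul(f(7), 3) = mul(8748, 3) = 26244
f(9) = mul(f(8), 3) = mul(26244, 3) = 78732
f(10) = mul(f(9), 3) = mul(78732, 3) = 236196
f(11) = mul(f(10), 3) = mul(236196, 3) = 708588
f(12) = mul(f(11), 3) = mul(708588, 3) = 2125764
f(13) = mul(f(12), 3) = mul(2125764, 3) = 6377292
f(14) = mul(f(13), 3) = mul(6377292, 3) = 19131876


19131876


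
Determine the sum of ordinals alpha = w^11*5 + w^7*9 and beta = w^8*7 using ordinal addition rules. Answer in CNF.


Ordinal addition (w^11*5 + w^7*9) + w^8*7:
alpha's leading term has exponent 11 > beta's exponent 8, so it survives.
alpha's tail term has exponent 7 < beta's exponent 8, so it is absorbed by beta.
In ordinal addition, any term followed by a strictly larger-exponent term is absorbed.
Result = w^11*5 + w^8*7

w^11*5 + w^8*7


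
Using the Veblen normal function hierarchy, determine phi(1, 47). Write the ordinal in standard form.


phi(1, 47):
phi(1, beta) = epsilon_beta (the beta-th epsilon number).
phi(1, 47) = epsilon_47

epsilon_47


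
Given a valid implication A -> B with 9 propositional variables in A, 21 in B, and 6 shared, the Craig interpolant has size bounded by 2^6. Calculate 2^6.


Shared atoms = 6
Craig interpolant size bound = 2^6
= 64

64


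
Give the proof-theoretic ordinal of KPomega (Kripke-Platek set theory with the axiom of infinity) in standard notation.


The proof-theoretic ordinal of KPomega (Kripke-Platek set theory with the axiom of infinity) is a standard result in ordinal analysis.
This ordinal is the supremum of order types of primitive recursive well-orderings
that the theory can prove to be well-ordered.
For KPomega (Kripke-Platek set theory with the axiom of infinity), the proof-theoretic ordinal is psi_0(epsilon_{Omega+1}).

psi_0(epsilon_{Omega+1})


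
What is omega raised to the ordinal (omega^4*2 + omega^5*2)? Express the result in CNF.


omega^(omega^4*2 + omega^5*2):
In ordinal addition a term is absorbed by a following term of strictly larger exponent: 4 < 5, so omega^4*2 + omega^5*2 = omega^5*2.
omega raised to a CNF ordinal is a single CNF term: Result = omega^(omega^5*2)

omega^(omega^5*2)


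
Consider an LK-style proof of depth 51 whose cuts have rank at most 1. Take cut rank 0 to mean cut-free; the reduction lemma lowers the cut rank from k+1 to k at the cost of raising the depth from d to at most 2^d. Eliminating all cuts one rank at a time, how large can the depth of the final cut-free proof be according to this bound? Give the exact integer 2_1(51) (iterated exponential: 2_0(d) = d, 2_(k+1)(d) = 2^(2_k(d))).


Each rank reduction sends depth d to at most 2^d; cut rank r needs r reductions.
2_0(51) = 51
2_1(51) = 2^51 = 2251799813685248
Cut-free depth bound = 2251799813685248

2251799813685248


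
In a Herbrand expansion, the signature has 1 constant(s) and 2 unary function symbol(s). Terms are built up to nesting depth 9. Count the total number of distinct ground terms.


Herbrand terms by depth:
Depth 0: 1 constants
Depth 1: 2 new terms (running total: 3)
Depth 2: 4 new terms (running total: 7)
Depth 3: 8 new terms (running total: 15)
Depth 4: 16 new terms (running total: 31)
Depth 5: 32 new terms (running total: 63)
Depth 6: 64 new terms (running total: 127)
Depth 7: 128 new terms (running total: 255)
Depth 8: 256 new terms (running total: 511)
Depth 9: 512 new terms (running total: 1023)
Total distinct ground terms = 1023

1023


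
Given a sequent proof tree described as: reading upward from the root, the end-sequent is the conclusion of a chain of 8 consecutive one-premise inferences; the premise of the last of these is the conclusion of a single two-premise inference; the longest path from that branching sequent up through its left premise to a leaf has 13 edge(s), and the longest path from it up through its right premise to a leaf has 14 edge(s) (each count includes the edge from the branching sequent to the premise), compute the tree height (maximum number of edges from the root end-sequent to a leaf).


Longest path through the left premise: 13 edges (measured from the branching sequent)
Longest path through the right premise: 14 edges
Height of the subtree rooted at the branching sequent: max(13, 14) = 14
The branching sequent sits 8 edges above the root (the chain of one-premise inferences), so height = 14 + 8 = 22

22


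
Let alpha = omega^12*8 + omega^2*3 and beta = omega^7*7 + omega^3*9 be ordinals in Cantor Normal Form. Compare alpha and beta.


Compare term by term from highest exponent:
alpha = omega^12*8 + omega^2*3
beta = omega^7*7 + omega^3*9
Term 1: alpha has omega^12*8, beta has omega^7*7
Term 2: alpha has omega^2*3, beta has omega^3*9
Result: alpha > beta

alpha > beta


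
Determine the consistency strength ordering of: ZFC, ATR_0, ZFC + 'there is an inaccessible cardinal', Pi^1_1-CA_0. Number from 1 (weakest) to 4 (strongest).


Ordering by consistency strength:
1. ATR_0
2. Pi^1_1-CA_0
3. ZFC
4. ZFC + 'there is an inaccessible cardinal'


ZFC=3, ATR_0=1, ZFC + 'there is an inaccessible cardinal'=4, Pi^1_1-CA_0=2


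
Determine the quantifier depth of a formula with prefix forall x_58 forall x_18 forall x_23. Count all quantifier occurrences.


Quantifier prefix has 3 quantifier symbols.
Quantifier depth = 3

3


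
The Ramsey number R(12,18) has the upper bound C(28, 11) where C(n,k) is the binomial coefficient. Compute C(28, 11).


R(12,18) <= C(12+18-2, 12-1) = C(28, 11)
C(28, 11) = 28! / (11! * 17!)
= 21474180

21474180


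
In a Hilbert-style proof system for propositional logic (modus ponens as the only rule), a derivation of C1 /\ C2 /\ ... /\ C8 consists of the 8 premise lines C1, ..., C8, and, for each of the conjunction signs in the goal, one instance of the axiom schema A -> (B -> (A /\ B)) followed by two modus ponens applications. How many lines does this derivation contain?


Conjoining 8 premises:
- 8 premise lines
- the goal has 7 conjunction signs; each costs 1 axiom instance + 2 MP = 3 lines: 3 * 7 = 21
Total = 8 + 21 = 29 lines.

29


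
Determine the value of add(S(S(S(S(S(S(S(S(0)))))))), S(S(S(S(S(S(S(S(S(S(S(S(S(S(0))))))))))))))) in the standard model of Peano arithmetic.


add(S^8(0), S^14(0)):
S^8(0) = 8
S^14(0) = 14
8 + 14 = 22

22


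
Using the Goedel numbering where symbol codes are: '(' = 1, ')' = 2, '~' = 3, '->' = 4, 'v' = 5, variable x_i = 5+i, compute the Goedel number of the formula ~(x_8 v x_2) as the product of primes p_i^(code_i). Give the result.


Formula: ~(x_8 v x_2)
Symbol codes: [3, 1, 13, 5, 7, 2]
Primes: [2, 3, 5, 7, 11, 13]
p_1^3 = 2^3 = 8
p_2^1 = 3^1 = 3
p_3^13 = 5^13 = 1220703125
p_4^5 = 7^5 = 16807
p_5^7 = 11^7 = 19487171
p_6^2 = 13^2 = 169
Product = 1621612184369912109375000

1621612184369912109375000


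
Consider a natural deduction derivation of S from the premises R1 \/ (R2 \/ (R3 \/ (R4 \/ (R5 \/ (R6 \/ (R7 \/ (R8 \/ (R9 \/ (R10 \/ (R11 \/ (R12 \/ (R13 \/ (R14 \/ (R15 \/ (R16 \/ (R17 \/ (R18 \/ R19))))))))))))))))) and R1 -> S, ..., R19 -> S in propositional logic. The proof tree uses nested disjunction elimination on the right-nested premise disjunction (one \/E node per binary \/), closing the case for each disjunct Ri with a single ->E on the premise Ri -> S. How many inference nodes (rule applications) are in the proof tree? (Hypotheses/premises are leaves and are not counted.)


The premise R1 \/ (R2 \/ (R3 \/ (R4 \/ (R5 \/ (R6 \/ (R7 \/ (R8 \/ (R9 \/ (R10 \/ (R11 \/ (R12 \/ (R13 \/ (R14 \/ (R15 \/ (R16 \/ (R17 \/ (R18 \/ R19))))))))))))))))) contains 19 disjuncts, hence 18 binary \/ connectives.
- Each binary \/ is eliminated once: 18 \/E nodes.
- Each of the 19 cases Ri derives S by one ->E with Ri -> S: 19 ->E nodes.
Total = 18 + 19 = 37

37


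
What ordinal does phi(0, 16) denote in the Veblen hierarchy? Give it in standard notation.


phi(0, 16):
phi(0, beta) = omega^beta by definition.
phi(0, 16) = omega^16

omega^16


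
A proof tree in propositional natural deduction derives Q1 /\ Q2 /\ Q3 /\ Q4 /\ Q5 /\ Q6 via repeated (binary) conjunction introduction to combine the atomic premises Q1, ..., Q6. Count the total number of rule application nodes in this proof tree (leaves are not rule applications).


The target conjunction has 6 conjuncts, i.e. 5 binary /\ connectives.
Each conjunction-intro joins two pieces, so 6 atoms require 6-1 = 5 applications.
Total inference nodes = 5

5


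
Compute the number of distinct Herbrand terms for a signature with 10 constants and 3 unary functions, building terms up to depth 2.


Herbrand terms by depth:
Depth 0: 10 constants
Depth 1: 30 new terms (running total: 40)
Depth 2: 90 new terms (running total: 130)
Total distinct ground terms = 130

130


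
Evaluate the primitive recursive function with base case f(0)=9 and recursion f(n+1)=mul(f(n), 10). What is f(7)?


f(0) = 9
f(1) = mul(f(0), 10) = mul(9, 10) = 90
f(2) = mul(f(1), 10) = mul(90, 10) = 900
f(3) = mul(f(2), 10) = mul(900, 10) = 9000
f(4) = mul(f(3), 10) = mul(9000, 10) = 90000
f(5) = mul(f(4), 10) = mul(90000, 10) = 900000
f(6) = mul(f(5), 10) = mul(900000, 10) = 9000000
f(7) = mul(f(6), 10) = mul(9000000, 10) = 90000000


90000000


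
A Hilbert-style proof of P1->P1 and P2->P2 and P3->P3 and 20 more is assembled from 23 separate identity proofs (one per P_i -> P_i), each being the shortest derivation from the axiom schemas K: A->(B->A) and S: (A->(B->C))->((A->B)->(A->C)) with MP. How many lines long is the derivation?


The shortest proof of A->A from K and S in the Hilbert calculus has exactly 5 lines:
(1) K instance A->((A->A)->A), (2) S instance, (3) MP on 1,2, (4) K instance A->(A->A), (5) MP on 3,4.
For 23 independent identities: 23 * 5 = 115 lines total.

115


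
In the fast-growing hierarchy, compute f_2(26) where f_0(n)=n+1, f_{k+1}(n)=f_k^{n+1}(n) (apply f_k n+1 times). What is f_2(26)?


f_2(26) = f_1^27(26)
f_1(m) = 2m + 1.
Iterating: f_1^k(n) = 2^k*(n+1) - 1.
f_2(26) = 2^27*(26+1) - 1 = 134217728*27 - 1 = 3623878655

3623878655


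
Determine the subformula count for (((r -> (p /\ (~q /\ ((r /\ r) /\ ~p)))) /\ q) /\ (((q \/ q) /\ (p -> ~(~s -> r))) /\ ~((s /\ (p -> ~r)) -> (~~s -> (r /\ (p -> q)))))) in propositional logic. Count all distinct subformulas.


Formula: (((r -> (p /\ (~q /\ ((r /\ r) /\ ~p)))) /\ q) /\ (((q \/ q) /\ (p -> ~(~s -> r))) /\ ~((s /\ (p -> ~r)) -> (~~s -> (r /\ (p -> q))))))
Subformulas found:
  1. r
  2. p
  3. q
  4. s
  5. ~p
  6. ~s
  7. ~r
  8. ~q
  9. ~~s
  10. (p -> q)
  11. (r /\ r)
  12. (q \/ q)
  13. (~s -> r)
  14. (p -> ~r)
  15. ~(~s -> r)
  16. (r /\ (p -> q))
  17. ((r /\ r) /\ ~p)
  18. (s /\ (p -> ~r))
  19. (p -> ~(~s -> r))
  20. (~~s -> (r /\ (p -> q)))
  21. (~q /\ ((r /\ r) /\ ~p))
  22. (p /\ (~q /\ ((r /\ r) /\ ~p)))
  23. ((q \/ q) /\ (p -> ~(~s -> r)))
  24. (r -> (p /\ (~q /\ ((r /\ r) /\ ~p))))
  25. ((r -> (p /\ (~q /\ ((r /\ r) /\ ~p)))) /\ q)
  26. ((s /\ (p -> ~r)) -> (~~s -> (r /\ (p -> q))))
  27. ~((s /\ (p -> ~r)) -> (~~s -> (r /\ (p -> q))))
  28. (((q \/ q) /\ (p -> ~(~s -> r))) /\ ~((s /\ (p -> ~r)) -> (~~s -> (r /\ (p -> q)))))
  29. (((r -> (p /\ (~q /\ ((r /\ r) /\ ~p)))) /\ q) /\ (((q \/ q) /\ (p -> ~(~s -> r))) /\ ~((s /\ (p -> ~r)) -> (~~s -> (r /\ (p -> q))))))
Total distinct subformulas = 29

29


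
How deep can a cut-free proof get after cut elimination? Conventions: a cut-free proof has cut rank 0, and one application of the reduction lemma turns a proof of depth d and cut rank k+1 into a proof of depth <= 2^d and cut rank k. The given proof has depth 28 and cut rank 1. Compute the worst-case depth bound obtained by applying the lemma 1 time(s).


Each rank reduction sends depth d to at most 2^d; cut rank r needs r reductions.
2_0(28) = 28
2_1(28) = 2^28 = 268435456
Cut-free depth bound = 268435456

268435456


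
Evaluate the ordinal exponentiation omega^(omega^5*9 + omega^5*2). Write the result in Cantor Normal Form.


omega^(omega^5*9 + omega^5*2):
Both terms of the exponent have the same exponent 5, so they merge: omega^5*9 + omega^5*2 = omega^5*(9+2) = omega^5*11.
omega raised to a CNF ordinal is a single CNF term: Result = omega^(omega^5*11)

omega^(omega^5*11)


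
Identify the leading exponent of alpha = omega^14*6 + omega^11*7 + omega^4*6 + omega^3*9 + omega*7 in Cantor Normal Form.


CNF: omega^14*6 + omega^11*7 + omega^4*6 + omega^3*9 + omega*7
The leading term is omega^14*6, which has exponent 14.

14


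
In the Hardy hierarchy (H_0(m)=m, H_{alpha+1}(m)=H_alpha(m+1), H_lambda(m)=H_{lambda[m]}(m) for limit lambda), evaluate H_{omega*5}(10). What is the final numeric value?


H_{omega*5}(10):
For the Hardy hierarchy, H_{omega*k}(n) = 2^k * n.
2^5 = 32.
32 * 10 = 320

320


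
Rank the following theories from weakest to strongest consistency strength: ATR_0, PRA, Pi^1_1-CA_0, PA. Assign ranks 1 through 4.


Ordering by consistency strength:
1. PRA
2. PA
3. ATR_0
4. Pi^1_1-CA_0


ATR_0=3, PRA=1, Pi^1_1-CA_0=4, PA=2


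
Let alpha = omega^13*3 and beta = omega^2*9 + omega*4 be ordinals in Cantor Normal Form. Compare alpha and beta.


Compare term by term from highest exponent:
alpha = omega^13*3
beta = omega^2*9 + omega*4
Term 1: alpha has omega^13*3, beta has omega^2*9
Term 2: alpha has omega^0*0, beta has omega^1*4
Result: alpha > beta

alpha > beta


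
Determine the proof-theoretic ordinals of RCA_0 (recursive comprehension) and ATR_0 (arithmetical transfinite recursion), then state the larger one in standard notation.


Proof-theoretic ordinal of RCA_0 (recursive comprehension): omega^omega
Proof-theoretic ordinal of ATR_0 (arithmetical transfinite recursion): Gamma_0
Comparing: omega^omega < Gamma_0.
The larger ordinal is Gamma_0 (from ATR_0 (arithmetical transfinite recursion)).

Gamma_0


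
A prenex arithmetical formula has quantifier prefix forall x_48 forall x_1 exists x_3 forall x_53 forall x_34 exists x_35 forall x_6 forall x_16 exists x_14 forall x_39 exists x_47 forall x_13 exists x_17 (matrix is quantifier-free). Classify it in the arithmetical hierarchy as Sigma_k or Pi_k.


Leading quantifier is forall, so the class is Pi.
Number of quantifier blocks = alternations + 1 = 9 + 1 = 10.
Classification: Pi_10

Pi_10


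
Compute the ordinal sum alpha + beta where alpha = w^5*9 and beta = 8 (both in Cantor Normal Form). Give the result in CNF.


Ordinal addition w^5*9 + 8:
Leading exponent of alpha (5) > leading exponent of beta (0).
Since alpha's term has higher exponent than beta's leading term,
the sum is simply alpha followed by beta.
Result = w^5*9 + 8

w^5*9 + 8


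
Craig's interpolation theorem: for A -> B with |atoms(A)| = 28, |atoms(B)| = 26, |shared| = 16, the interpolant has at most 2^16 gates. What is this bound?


Shared atoms = 16
Craig interpolant size bound = 2^16
= 65536

65536


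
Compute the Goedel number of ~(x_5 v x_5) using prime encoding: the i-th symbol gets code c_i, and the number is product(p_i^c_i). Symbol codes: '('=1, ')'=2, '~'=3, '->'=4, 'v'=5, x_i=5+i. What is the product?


Formula: ~(x_5 v x_5)
Symbol codes: [3, 1, 10, 5, 10, 2]
Primes: [2, 3, 5, 7, 11, 13]
p_1^3 = 2^3 = 8
p_2^1 = 3^1 = 3
p_3^10 = 5^10 = 9765625
p_4^5 = 7^5 = 16807
p_5^10 = 11^10 = 25937424601
p_6^2 = 13^2 = 169
Product = 17266926539170824140625000

17266926539170824140625000


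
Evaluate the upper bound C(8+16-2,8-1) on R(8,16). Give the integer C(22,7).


R(8,16) <= C(8+16-2, 8-1) = C(22, 7)
C(22, 7) = 22! / (7! * 15!)
= 170544

170544


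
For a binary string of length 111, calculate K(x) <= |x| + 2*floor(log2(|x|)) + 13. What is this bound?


floor(log2(111)) = 6
2 * 6 = 12
K(x) <= 111 + 12 + 13 = 136

136


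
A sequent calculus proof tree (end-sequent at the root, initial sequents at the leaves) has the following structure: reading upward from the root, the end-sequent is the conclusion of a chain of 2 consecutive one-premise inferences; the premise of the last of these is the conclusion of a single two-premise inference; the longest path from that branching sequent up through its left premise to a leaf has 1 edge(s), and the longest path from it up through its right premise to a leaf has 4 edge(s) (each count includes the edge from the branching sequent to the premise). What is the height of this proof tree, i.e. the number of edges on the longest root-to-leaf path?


Longest path through the left premise: 1 edges (measured from the branching sequent)
Longest path through the right premise: 4 edges
Height of the subtree rooted at the branching sequent: max(1, 4) = 4
The branching sequent sits 2 edges above the root (the chain of one-premise inferences), so height = 4 + 2 = 6

6


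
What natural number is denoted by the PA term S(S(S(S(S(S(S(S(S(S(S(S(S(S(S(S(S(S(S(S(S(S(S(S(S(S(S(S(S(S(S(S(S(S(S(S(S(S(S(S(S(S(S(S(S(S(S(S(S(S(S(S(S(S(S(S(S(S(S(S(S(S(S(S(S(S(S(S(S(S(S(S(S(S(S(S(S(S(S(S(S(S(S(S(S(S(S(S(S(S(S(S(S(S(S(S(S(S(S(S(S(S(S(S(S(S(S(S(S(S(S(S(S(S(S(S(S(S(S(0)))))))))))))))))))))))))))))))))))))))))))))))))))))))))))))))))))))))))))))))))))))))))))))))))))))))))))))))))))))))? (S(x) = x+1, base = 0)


Counting successors applied to 0:
119 applications of S to 0 = 119

119


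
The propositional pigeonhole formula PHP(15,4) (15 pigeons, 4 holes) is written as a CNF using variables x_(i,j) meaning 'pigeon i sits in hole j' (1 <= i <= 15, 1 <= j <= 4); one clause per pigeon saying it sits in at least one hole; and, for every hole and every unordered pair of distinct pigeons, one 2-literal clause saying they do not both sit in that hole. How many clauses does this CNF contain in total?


PHP(15,4): 15 pigeons, 4 holes, 15*4 = 60 variables.
- pigeon clauses: one per pigeon -> 15 clauses
- hole clauses: 4 holes * C(15,2) = 4 * 105 -> 420 clauses
Total clauses = 15 + 420 = 435

435


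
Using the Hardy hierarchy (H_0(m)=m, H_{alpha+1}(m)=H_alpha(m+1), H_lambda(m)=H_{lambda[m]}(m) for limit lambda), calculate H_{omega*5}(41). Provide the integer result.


H_{omega*5}(41):
For the Hardy hierarchy, H_{omega*k}(n) = 2^k * n.
2^5 = 32.
32 * 41 = 1312

1312


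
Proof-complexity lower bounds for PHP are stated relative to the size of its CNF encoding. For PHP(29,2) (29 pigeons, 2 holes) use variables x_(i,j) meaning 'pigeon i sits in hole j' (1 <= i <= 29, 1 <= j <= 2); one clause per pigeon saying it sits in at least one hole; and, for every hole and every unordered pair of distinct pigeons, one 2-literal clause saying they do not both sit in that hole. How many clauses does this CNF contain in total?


PHP(29,2): 29 pigeons, 2 holes, 29*2 = 58 variables.
- pigeon clauses: one per pigeon -> 29 clauses
- hole clauses: 2 holes * C(29,2) = 2 * 406 -> 812 clauses
Total clauses = 29 + 812 = 841

841


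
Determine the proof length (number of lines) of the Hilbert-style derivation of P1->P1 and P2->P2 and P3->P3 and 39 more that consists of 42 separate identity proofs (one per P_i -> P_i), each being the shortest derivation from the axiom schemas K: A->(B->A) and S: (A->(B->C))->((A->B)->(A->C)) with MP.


The shortest proof of A->A from K and S in the Hilbert calculus has exactly 5 lines:
(1) K instance A->((A->A)->A), (2) S instance, (3) MP on 1,2, (4) K instance A->(A->A), (5) MP on 3,4.
For 42 independent identities: 42 * 5 = 210 lines total.

210


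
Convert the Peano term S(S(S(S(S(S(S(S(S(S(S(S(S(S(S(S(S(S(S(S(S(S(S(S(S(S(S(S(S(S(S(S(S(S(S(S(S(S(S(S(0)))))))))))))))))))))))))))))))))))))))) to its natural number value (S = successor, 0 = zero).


Counting successors applied to 0:
40 applications of S to 0 = 40

40


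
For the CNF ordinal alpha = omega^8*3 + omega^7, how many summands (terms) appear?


CNF: omega^8*3 + omega^7
Count the summands separated by '+':
  term 1: omega^8*3
  term 2: omega^7
Total terms = 2

2


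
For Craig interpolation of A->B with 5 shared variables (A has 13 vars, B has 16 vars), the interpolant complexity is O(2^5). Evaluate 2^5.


Shared atoms = 5
Craig interpolant size bound = 2^5
= 32

32


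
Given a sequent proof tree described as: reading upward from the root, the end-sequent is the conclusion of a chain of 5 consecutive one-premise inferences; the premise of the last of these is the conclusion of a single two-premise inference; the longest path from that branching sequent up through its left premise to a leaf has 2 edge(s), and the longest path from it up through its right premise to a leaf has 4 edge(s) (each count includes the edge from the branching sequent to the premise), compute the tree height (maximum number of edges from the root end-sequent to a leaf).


Longest path through the left premise: 2 edges (measured from the branching sequent)
Longest path through the right premise: 4 edges
Height of the subtree rooted at the branching sequent: max(2, 4) = 4
The branching sequent sits 5 edges above the root (the chain of one-premise inferences), so height = 4 + 5 = 9

9


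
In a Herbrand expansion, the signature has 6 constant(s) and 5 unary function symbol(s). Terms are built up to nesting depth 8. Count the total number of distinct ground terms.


Herbrand terms by depth:
Depth 0: 6 constants
Depth 1: 30 new terms (running total: 36)
Depth 2: 150 new terms (running total: 186)
Depth 3: 750 new terms (running total: 936)
Depth 4: 3750 new terms (running total: 4686)
Depth 5: 18750 new terms (running total: 23436)
Depth 6: 93750 new terms (running total: 117186)
Depth 7: 468750 new terms (running total: 585936)
Depth 8: 2343750 new terms (running total: 2929686)
Total distinct ground terms = 2929686

2929686


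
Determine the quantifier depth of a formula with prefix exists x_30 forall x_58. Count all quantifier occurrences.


Quantifier prefix has 2 quantifier symbols.
Quantifier depth = 2

2


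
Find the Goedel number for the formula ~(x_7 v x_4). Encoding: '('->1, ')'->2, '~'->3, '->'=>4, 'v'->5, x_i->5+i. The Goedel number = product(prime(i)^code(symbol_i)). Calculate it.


Formula: ~(x_7 v x_4)
Symbol codes: [3, 1, 12, 5, 9, 2]
Primes: [2, 3, 5, 7, 11, 13]
p_1^3 = 2^3 = 8
p_2^1 = 3^1 = 3
p_3^12 = 5^12 = 244140625
p_4^5 = 7^5 = 16807
p_5^9 = 11^9 = 2357947691
p_6^2 = 13^2 = 169
Product = 39243014861751873046875000

39243014861751873046875000


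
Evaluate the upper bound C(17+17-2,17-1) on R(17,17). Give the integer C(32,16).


R(17,17) <= C(17+17-2, 17-1) = C(32, 16)
C(32, 16) = 32! / (16! * 16!)
= 601080390

601080390


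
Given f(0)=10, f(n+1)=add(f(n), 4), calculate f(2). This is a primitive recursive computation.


f(0) = 10
f(1) = add(f(0), 4) = add(10, 4) = 14
f(2) = add(f(1), 4) = add(14, 4) = 18


18


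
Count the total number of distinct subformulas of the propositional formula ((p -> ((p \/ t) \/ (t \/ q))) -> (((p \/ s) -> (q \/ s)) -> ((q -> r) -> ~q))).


Formula: ((p -> ((p \/ t) \/ (t \/ q))) -> (((p \/ s) -> (q \/ s)) -> ((q -> r) -> ~q)))
Subformulas found:
  1. r
  2. q
  3. s
  4. t
  5. p
  6. ~q
  7. (p \/ t)
  8. (p \/ s)
  9. (q \/ s)
  10. (q -> r)
  11. (t \/ q)
  12. ((q -> r) -> ~q)
  13. ((p \/ t) \/ (t \/ q))
  14. ((p \/ s) -> (q \/ s))
  15. (p -> ((p \/ t) \/ (t \/ q)))
  16. (((p \/ s) -> (q \/ s)) -> ((q -> r) -> ~q))
  17. ((p -> ((p \/ t) \/ (t \/ q))) -> (((p \/ s) -> (q \/ s)) -> ((q -> r) -> ~q)))
Total distinct subformulas = 17

17


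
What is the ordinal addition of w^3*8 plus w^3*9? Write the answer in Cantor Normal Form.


Ordinal addition w^3*8 + w^3*9:
Both terms have the same exponent 3.
w^e*c + w^e*d = w^e*(c+d).
Result = w^3*(8+9) = w^3*17

w^3*17


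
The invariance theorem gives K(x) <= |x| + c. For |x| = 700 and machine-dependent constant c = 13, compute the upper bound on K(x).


K(x) <= |x| + c = 700 + 13 = 713

713


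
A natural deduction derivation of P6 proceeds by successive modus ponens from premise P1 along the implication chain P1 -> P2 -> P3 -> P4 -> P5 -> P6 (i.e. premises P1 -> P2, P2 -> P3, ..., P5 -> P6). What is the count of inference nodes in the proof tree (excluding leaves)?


We have a chain: P1 -> P2 -> P3 -> P4 -> P5 -> P6.
Each modus ponens application produces the next variable.
The chain has 6 propositions, so 6-1 = 5 modus ponens steps.
Total inference nodes = 5

5


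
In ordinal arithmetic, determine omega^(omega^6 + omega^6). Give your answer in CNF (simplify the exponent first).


omega^(omega^6 + omega^6):
Both terms of the exponent have the same exponent 6, so they merge: omega^6 + omega^6 = omega^6*(1+1) = omega^6*2.
omega raised to a CNF ordinal is a single CNF term: Result = omega^(omega^6*2)

omega^(omega^6*2)


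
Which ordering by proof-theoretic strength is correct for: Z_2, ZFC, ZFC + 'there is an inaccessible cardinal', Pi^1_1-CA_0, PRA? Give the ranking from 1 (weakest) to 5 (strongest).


Ordering by consistency strength:
1. PRA
2. Pi^1_1-CA_0
3. Z_2
4. ZFC
5. ZFC + 'there is an inaccessible cardinal'


Z_2=3, ZFC=4, ZFC + 'there is an inaccessible cardinal'=5, Pi^1_1-CA_0=2, PRA=1


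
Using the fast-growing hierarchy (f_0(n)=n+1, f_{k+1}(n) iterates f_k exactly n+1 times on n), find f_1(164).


f_1(164) = f_0^165(164)
f_0 adds 1 each time, applied 165 times.
f_1(164) = 164 + 165 = 329

329


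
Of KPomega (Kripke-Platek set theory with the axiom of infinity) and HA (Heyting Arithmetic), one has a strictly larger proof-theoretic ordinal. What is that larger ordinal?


Proof-theoretic ordinal of KPomega (Kripke-Platek set theory with the axiom of infinity): psi_0(epsilon_{Omega+1})
Proof-theoretic ordinal of HA (Heyting Arithmetic): epsilon_0
Comparing: epsilon_0 < psi_0(epsilon_{Omega+1}).
The larger ordinal is psi_0(epsilon_{Omega+1}) (from KPomega (Kripke-Platek set theory with the axiom of infinity)).

psi_0(epsilon_{Omega+1})


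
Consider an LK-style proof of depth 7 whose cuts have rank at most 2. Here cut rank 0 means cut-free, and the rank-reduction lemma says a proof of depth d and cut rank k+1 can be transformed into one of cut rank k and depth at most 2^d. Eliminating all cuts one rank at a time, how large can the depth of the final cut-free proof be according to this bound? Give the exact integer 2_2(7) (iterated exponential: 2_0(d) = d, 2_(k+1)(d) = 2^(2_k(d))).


Each rank reduction sends depth d to at most 2^d; cut rank r needs r reductions.
2_0(7) = 7
2_1(7) = 2^7 = 128
2_2(7) = 2^128 = 340282366920938463463374607431768211456
Cut-free depth bound = 340282366920938463463374607431768211456

340282366920938463463374607431768211456


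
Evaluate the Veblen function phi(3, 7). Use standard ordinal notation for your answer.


phi(3, 7):
phi(3, beta) = eta_beta (the beta-th eta number, fixed point of zeta).
phi(3, 7) = eta_7

eta_7


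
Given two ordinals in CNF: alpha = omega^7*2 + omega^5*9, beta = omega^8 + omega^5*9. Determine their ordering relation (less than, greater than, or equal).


Compare term by term from highest exponent:
alpha = omega^7*2 + omega^5*9
beta = omega^8 + omega^5*9
Term 1: alpha has omega^7*2, beta has omega^8*1
Term 2: alpha has omega^5*9, beta has omega^5*9
Result: alpha < beta

alpha < beta


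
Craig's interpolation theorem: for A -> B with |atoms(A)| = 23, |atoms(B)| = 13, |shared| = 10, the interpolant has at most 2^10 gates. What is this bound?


Shared atoms = 10
Craig interpolant size bound = 2^10
= 1024

1024


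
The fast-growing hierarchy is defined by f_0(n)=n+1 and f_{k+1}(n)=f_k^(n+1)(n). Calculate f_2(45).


f_2(45) = f_1^46(45)
f_1(m) = 2m + 1.
Iterating: f_1^k(n) = 2^k*(n+1) - 1.
f_2(45) = 2^46*(45+1) - 1 = 70368744177664*46 - 1 = 3236962232172543

3236962232172543


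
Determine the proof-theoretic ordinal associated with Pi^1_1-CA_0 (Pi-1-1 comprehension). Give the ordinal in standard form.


The proof-theoretic ordinal of Pi^1_1-CA_0 (Pi-1-1 comprehension) is a standard result in ordinal analysis.
This ordinal is the supremum of order types of primitive recursive well-orderings
that the theory can prove to be well-ordered.
For Pi^1_1-CA_0 (Pi-1-1 comprehension), the proof-theoretic ordinal is psi_0(Omega_omega).

psi_0(Omega_omega)


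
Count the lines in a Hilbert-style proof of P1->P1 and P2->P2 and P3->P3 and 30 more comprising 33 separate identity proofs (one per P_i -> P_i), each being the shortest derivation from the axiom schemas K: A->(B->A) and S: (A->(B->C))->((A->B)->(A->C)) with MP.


The shortest proof of A->A from K and S in the Hilbert calculus has exactly 5 lines:
(1) K instance A->((A->A)->A), (2) S instance, (3) MP on 1,2, (4) K instance A->(A->A), (5) MP on 3,4.
For 33 independent identities: 33 * 5 = 165 lines total.

165


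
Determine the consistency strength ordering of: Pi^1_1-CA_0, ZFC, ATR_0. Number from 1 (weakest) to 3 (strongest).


Ordering by consistency strength:
1. ATR_0
2. Pi^1_1-CA_0
3. ZFC


Pi^1_1-CA_0=2, ZFC=3, ATR_0=1


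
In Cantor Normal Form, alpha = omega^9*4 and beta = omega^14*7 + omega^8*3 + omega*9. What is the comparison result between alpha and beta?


Compare term by term from highest exponent:
alpha = omega^9*4
beta = omega^14*7 + omega^8*3 + omega*9
Term 1: alpha has omega^9*4, beta has omega^14*7
Term 2: alpha has omega^0*0, beta has omega^8*3
Term 3: alpha has omega^0*0, beta has omega^1*9
Result: alpha < beta

alpha < beta


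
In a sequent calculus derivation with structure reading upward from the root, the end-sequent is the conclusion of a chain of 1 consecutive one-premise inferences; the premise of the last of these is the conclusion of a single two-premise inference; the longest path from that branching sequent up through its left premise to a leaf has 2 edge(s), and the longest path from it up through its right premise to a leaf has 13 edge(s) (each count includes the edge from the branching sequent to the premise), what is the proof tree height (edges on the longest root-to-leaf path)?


Longest path through the left premise: 2 edges (measured from the branching sequent)
Longest path through the right premise: 13 edges
Height of the subtree rooted at the branching sequent: max(2, 13) = 13
The branching sequent sits 1 edges above the root (the chain of one-premise inferences), so height = 13 + 1 = 14

14


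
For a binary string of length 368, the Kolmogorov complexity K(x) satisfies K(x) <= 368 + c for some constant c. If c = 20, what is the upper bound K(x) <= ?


K(x) <= |x| + c = 368 + 20 = 388

388


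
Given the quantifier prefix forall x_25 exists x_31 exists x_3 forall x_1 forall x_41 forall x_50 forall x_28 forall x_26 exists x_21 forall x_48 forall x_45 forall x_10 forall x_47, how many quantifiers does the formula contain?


Quantifier prefix has 13 quantifier symbols.
Quantifier depth = 13

13


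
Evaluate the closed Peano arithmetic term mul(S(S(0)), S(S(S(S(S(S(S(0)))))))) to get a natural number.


mul(S^2(0), S^7(0)):
S^2(0) = 2
S^7(0) = 7
2 * 7 = 14

14


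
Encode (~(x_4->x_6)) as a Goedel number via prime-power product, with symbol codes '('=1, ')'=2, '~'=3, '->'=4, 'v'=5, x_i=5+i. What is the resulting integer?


Formula: (~(x_4->x_6))
Symbol codes: [1, 3, 1, 9, 4, 11, 2, 2]
Primes: [2, 3, 5, 7, 11, 13, 17, 19]
p_1^1 = 2^1 = 2
p_2^3 = 3^3 = 27
p_3^1 = 5^1 = 5
p_4^9 = 7^9 = 40353607
p_5^4 = 11^4 = 14641
p_6^11 = 13^11 = 1792160394037
p_7^2 = 17^2 = 289
p_8^2 = 19^2 = 361
Product = 29826259011597928439700173803770

29826259011597928439700173803770
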